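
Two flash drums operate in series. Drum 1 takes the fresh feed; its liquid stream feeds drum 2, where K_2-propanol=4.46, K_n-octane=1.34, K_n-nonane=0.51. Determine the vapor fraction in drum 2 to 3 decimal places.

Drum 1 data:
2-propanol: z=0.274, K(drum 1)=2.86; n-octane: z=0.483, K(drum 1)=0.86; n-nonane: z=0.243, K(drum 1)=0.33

V/F (drum 2) = 0.838

Drum 1:
Material balance + equilibrium reduce to Σ zᵢ(Kᵢ−1)/(1+ψ₁(Kᵢ−1)) = 0.
Check two-phase: ΣzᵢKᵢ = 1.279 > 1 and Σzᵢ/Kᵢ = 1.394 > 1, so g(0) = 0.279 > 0 and g(1) = -0.394 < 0.
Newton iteration, ψ₁⁰ = 0.5:
  ψ₁ = 0.500: g = -0.0535, g' = -0.512 → ψ₁ = 0.396
  ψ₁ = 0.396: g = 0.0005, g' = -0.527 → ψ₁ = 0.397
Converged at ψ₁ = 0.397.
Drum-1 compositions:
  2-propanol: x = 0.158, y = 0.451
  n-octane: x = 0.511, y = 0.440
  n-nonane: x = 0.331, y = 0.109
Drum-2 feed = drum-1 liquid: z₂ = (0.1577, 0.5114, 0.3309).
Drum 2:
Iterate (Newton) starting at ψ₂ = 0.5:
  ψ₂ = 0.500: g = 0.1337, g' = -0.436 → ψ₂ = 0.807
  ψ₂ = 0.807: g = 0.0122, g' = -0.385 → ψ₂ = 0.838
Converged at ψ₂ = 0.838.
  2-propanol: x = 0.040, y = 0.180
  n-octane: x = 0.398, y = 0.533
  n-nonane: x = 0.562, y = 0.286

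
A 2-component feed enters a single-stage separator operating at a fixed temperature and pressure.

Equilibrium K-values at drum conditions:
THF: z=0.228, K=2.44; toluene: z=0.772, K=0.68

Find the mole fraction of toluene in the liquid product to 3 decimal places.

x_toluene = 0.818

Let ψ = V/F and solve Σ zᵢ(Kᵢ−1)/(1+ψ(Kᵢ−1)) = 0.
Check two-phase: ΣzᵢKᵢ = 1.081 > 1 and Σzᵢ/Kᵢ = 1.229 > 1, so g(0) = 0.081 > 0 and g(1) = -0.229 < 0.
Binary case is linear: z₁(K₁−1)(1+ψ(K₂−1)) + z₂(K₂−1)(1+ψ(K₁−1)) = 0
⇒ ψ = [z₁(K₁−1)+z₂(K₂−1)] / [−(K₁−1)(K₂−1)] = 0.0813/0.4608 = 0.176
Compositions from xᵢ = zᵢ/(1+ψ(Kᵢ−1)), yᵢ = Kᵢxᵢ:
  THF: x = 0.182, y = 0.444
  toluene: x = 0.818, y = 0.556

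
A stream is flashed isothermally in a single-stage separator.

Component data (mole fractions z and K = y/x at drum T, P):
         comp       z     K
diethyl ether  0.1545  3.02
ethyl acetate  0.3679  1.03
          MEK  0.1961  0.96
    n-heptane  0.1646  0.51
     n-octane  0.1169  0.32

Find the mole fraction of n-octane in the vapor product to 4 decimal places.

y_n-octane = 0.0473

Material balance + equilibrium reduce to Σ zᵢ(Kᵢ−1)/(1+V/F(Kᵢ−1)) = 0.
Feasibility: ΣzᵢKᵢ = 1.1551, Σzᵢ/Kᵢ = 1.3007 — both > 1, two phases present.
Newton iteration, V/F⁰ = 0.5:
  V/F = 0.5000: g = -0.06913, g' = -0.3501 → V/F = 0.3025
  V/F = 0.3025: g = 0.00193, g' = -0.3837 → V/F = 0.3076
Converged at V/F = 0.3076.
Compositions from xᵢ = zᵢ/(1+V/F(Kᵢ−1)), yᵢ = Kᵢxᵢ:
  diethyl ether: x = 0.0953, y = 0.2878
  ethyl acetate: x = 0.3645, y = 0.3755
  MEK: x = 0.1985, y = 0.1906
  n-heptane: x = 0.1938, y = 0.0988
  n-octane: x = 0.1478, y = 0.0473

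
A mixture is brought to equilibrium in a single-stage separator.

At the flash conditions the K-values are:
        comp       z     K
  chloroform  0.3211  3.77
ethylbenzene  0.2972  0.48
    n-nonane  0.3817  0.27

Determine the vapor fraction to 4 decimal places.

ψ = 0.2556

Material balance + equilibrium reduce to Σ zᵢ(Kᵢ−1)/(1+ψ(Kᵢ−1)) = 0.
Feasibility: ΣzᵢKᵢ = 1.4563, Σzᵢ/Kᵢ = 2.1180 — both > 1, two phases present.
Newton–Raphson from ψ = 0.6:
  ψ = 0.6000: g = -0.38630, g' = -1.1615 → ψ = 0.2674
  ψ = 0.2674: g = -0.01476, g' = -1.2356 → ψ = 0.2555
  ψ = 0.2555: g = 0.00014, g' = -1.2591 → ψ = 0.2556
Converged at ψ = 0.2556.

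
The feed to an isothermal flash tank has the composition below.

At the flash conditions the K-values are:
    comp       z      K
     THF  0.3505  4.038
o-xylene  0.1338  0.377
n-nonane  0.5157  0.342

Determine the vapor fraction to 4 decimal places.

Newton iteration, ψ⁰ = 0.5:
  ψ = 0.5000: g = -0.20406, g' = -1.1153 → ψ = 0.3170
  ψ = 0.3170: g = 0.00976, g' = -1.2765 → ψ = 0.3247
Converged at ψ = 0.3247.

ψ = 0.3247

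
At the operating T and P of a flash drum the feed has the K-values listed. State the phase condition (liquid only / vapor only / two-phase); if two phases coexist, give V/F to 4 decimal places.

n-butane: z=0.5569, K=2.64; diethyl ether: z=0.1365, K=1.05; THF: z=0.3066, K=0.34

ΣzᵢKᵢ = 1.7178; Σzᵢ/Kᵢ = 1.2427.
Both exceed 1, so a two-phase solution exists.
Let ψ = V/F and solve Σ zᵢ(Kᵢ−1)/(1+ψ(Kᵢ−1)) = 0.
Iterate (Newton) starting at ψ = 0.5:
  ψ = 0.5000: g = 0.20646, g' = -0.7500 → ψ = 0.7753
  ψ = 0.7753: g = -0.00573, g' = -0.8507 → ψ = 0.7685
Converged at ψ = 0.7685.

two-phase, V/F = 0.7685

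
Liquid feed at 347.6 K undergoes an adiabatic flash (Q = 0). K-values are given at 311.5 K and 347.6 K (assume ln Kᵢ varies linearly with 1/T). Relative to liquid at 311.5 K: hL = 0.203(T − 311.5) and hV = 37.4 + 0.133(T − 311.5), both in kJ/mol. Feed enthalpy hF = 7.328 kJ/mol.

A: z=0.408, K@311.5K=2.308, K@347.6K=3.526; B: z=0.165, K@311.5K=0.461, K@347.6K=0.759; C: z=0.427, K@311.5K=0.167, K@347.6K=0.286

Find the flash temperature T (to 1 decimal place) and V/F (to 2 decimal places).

T = 317.7 K, V/F = 0.16

Adiabatic flash: solve Rachford–Rice at each trial T, then check hF = ψ·hV(T) + (1−ψ)·hL(T).
  T = 311.5 K: K = (2.308, 0.461, 0.167), RR gives ψ = 0.089, H_out = 3.345 kJ/mol
  T = 347.6 K: K = (3.526, 0.759, 0.286), RR gives ψ = 0.439, H_out = 22.643 kJ/mol
  T = 329.6 K: K = (2.888, 0.600, 0.222), RR gives ψ = 0.284, H_out = 13.952 kJ/mol
  T = 320.6 K: K = (2.591, 0.528, 0.193), RR gives ψ = 0.196, H_out = 9.056 kJ/mol
  T = 316.1 K: K = (2.449, 0.494, 0.180), RR gives ψ = 0.146, H_out = 6.355 kJ/mol
  T = 318.4 K: K = (2.521, 0.512, 0.187), RR gives ψ = 0.172, H_out = 7.762 kJ/mol
Linear interpolation between T = 316.1 (H_out = 6.355) and T = 318.4 (H_out = 7.762) on hF = 7.328 gives T ≈ 317.7 K, at which ψ = 0.16.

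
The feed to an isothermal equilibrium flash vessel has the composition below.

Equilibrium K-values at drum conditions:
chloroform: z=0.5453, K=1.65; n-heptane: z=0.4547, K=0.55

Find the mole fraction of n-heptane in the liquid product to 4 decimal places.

Let ψ = V/F and solve Σ zᵢ(Kᵢ−1)/(1+ψ(Kᵢ−1)) = 0.
Feasibility: ΣzᵢKᵢ = 1.1498, Σzᵢ/Kᵢ = 1.1572 — both > 1, two phases present.
Binary case is linear: z₁(K₁−1)(1+ψ(K₂−1)) + z₂(K₂−1)(1+ψ(K₁−1)) = 0
⇒ ψ = [z₁(K₁−1)+z₂(K₂−1)] / [−(K₁−1)(K₂−1)] = 0.14983/0.29250 = 0.5122
Compositions from xᵢ = zᵢ/(1+ψ(Kᵢ−1)), yᵢ = Kᵢxᵢ:
  chloroform: x = 0.4091, y = 0.6750
  n-heptane: x = 0.5909, y = 0.3250

x_n-heptane = 0.5909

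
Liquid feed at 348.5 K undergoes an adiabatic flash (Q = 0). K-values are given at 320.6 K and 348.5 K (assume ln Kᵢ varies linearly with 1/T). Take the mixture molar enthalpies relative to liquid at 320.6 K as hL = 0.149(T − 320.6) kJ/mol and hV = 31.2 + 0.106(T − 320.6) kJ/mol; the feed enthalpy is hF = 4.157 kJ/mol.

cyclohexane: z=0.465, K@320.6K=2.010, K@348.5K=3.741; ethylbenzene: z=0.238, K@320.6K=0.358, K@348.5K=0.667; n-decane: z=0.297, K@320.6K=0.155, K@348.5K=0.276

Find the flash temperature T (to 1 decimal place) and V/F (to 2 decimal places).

Adiabatic flash: solve Rachford–Rice at each trial T, then check hF = ψ·hV(T) + (1−ψ)·hL(T).
  T = 320.6 K: K = (2.010, 0.358, 0.155), RR gives ψ = 0.086, H_out = 2.673 kJ/mol
  T = 348.5 K: K = (3.741, 0.667, 0.276), RR gives ψ = 0.603, H_out = 22.237 kJ/mol
  T = 334.6 K: K = (2.781, 0.496, 0.210), RR gives ψ = 0.390, H_out = 14.015 kJ/mol
  T = 327.6 K: K = (2.372, 0.423, 0.181), RR gives ψ = 0.259, H_out = 9.061 kJ/mol
  T = 324.1 K: K = (2.186, 0.389, 0.168), RR gives ψ = 0.180, H_out = 6.121 kJ/mol
  T = 322.4 K: K = (2.099, 0.374, 0.161), RR gives ψ = 0.137, H_out = 4.522 kJ/mol
Linear interpolation between T = 320.6 (H_out = 2.673) and T = 322.4 (H_out = 4.522) on hF = 4.157 gives T ≈ 322.0 K, at which ψ = 0.13.

T = 322.0 K, V/F = 0.13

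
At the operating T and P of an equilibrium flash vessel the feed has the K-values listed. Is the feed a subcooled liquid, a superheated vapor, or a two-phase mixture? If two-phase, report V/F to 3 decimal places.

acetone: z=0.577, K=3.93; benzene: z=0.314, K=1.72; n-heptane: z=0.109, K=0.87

superheated vapor

ΣzᵢKᵢ = 2.903; Σzᵢ/Kᵢ = 0.455.
Since Σzᵢ/Kᵢ < 1 the mixture is above its dew point — single vapor phase.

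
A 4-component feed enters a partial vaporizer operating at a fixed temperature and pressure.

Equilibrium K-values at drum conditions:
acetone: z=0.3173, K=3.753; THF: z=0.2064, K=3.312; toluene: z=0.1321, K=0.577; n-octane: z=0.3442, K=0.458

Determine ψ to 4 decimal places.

Newton iteration, ψ⁰ = 0.53:
  ψ = 0.5300: g = 0.23589, g' = -0.8588 → ψ = 0.8047
  ψ = 0.8047: g = 0.02294, g' = -0.7398 → ψ = 0.8357
  ψ = 0.8357: g = -0.00005, g' = -0.7435 → ψ = 0.8356
Converged at ψ = 0.8356.

ψ = 0.8356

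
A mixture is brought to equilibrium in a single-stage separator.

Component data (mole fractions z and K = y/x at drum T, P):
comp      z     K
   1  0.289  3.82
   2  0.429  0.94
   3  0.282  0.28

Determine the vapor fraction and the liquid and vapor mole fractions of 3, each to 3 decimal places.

Rachford–Rice: g(ψ) = Σ zᵢ(Kᵢ−1)/(1+ψ(Kᵢ−1)) = 0.
g(0) = ΣzᵢKᵢ − 1 = 0.586 and g(1) = 1 − Σzᵢ/Kᵢ = -0.539, so a root lies in (0, 1).
Newton–Raphson from ψ = 0.31:
  ψ = 0.310: g = 0.1472, g' = -0.898 → ψ = 0.474
  ψ = 0.474: g = 0.0141, g' = -0.759 → ψ = 0.492
  ψ = 0.492: g = 0.0000, g' = -0.755 → ψ = 0.493
Converged at ψ = 0.493.
Compositions from xᵢ = zᵢ/(1+ψ(Kᵢ−1)), yᵢ = Kᵢxᵢ:
  1: x = 0.121, y = 0.462
  2: x = 0.442, y = 0.416
  3: x = 0.437, y = 0.122

ψ = 0.493, x_3 = 0.437, y_3 = 0.122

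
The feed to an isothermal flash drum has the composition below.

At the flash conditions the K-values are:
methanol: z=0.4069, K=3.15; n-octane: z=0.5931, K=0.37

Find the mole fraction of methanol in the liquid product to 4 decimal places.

x_methanol = 0.2266

Material balance + equilibrium reduce to Σ zᵢ(Kᵢ−1)/(1+ψ(Kᵢ−1)) = 0.
g(0) = ΣzᵢKᵢ − 1 = 0.5012 and g(1) = 1 − Σzᵢ/Kᵢ = -0.7321, so a root lies in (0, 1).
Binary case is linear: z₁(K₁−1)(1+ψ(K₂−1)) + z₂(K₂−1)(1+ψ(K₁−1)) = 0
⇒ ψ = [z₁(K₁−1)+z₂(K₂−1)] / [−(K₁−1)(K₂−1)] = 0.50118/1.35450 = 0.3700
Compositions from xᵢ = zᵢ/(1+ψ(Kᵢ−1)), yᵢ = Kᵢxᵢ:
  methanol: x = 0.2266, y = 0.7138
  n-octane: x = 0.7734, y = 0.2862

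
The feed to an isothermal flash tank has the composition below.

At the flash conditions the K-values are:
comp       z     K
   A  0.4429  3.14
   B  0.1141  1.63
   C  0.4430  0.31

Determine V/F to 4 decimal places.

V/F = 0.5461

Newton–Raphson from V/F = 0.5:
  V/F = 0.5000: g = 0.04587, g' = -0.9912 → V/F = 0.5463
  V/F = 0.5463: g = -0.00014, g' = -0.9995 → V/F = 0.5461
Converged at V/F = 0.5461.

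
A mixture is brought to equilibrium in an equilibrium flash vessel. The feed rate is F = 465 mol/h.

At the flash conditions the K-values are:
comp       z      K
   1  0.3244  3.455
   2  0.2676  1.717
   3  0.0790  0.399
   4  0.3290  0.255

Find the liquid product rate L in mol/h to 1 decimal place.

Rachford–Rice: g(V/F) = Σ zᵢ(Kᵢ−1)/(1+V/F(Kᵢ−1)) = 0.
g(0) = ΣzᵢKᵢ − 1 = 0.6957 and g(1) = 1 − Σzᵢ/Kᵢ = -0.7379, so a root lies in (0, 1).
Newton–Raphson from V/F = 0.62:
  V/F = 0.6200: g = -0.08259, g' = -1.0764 → V/F = 0.5433
  V/F = 0.5433: g = -0.00292, g' = -1.0085 → V/F = 0.5404
Converged at V/F = 0.5404.
Then V = V/F·F = 0.5404·465 = 251.3 mol/h and L = F − V = 213.7 mol/h.

L = 213.7 mol/h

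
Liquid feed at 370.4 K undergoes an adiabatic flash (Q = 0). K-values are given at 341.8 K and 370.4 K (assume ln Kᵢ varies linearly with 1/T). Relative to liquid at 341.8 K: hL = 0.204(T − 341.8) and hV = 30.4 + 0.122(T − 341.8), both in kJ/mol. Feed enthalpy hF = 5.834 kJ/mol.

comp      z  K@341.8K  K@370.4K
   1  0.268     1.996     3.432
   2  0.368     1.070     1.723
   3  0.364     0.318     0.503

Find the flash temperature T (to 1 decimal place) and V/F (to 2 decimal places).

T = 343.6 K, V/F = 0.18

Adiabatic flash: solve Rachford–Rice at each trial T, then check hF = ψ·hV(T) + (1−ψ)·hL(T).
  T = 341.8 K: K = (1.996, 1.070, 0.318), RR gives ψ = 0.105, H_out = 3.180 kJ/mol
  T = 370.4 K: K = (3.432, 1.723, 0.503), RR gives ψ = 0.972, H_out = 33.105 kJ/mol
  T = 356.1 K: K = (2.646, 1.371, 0.404), RR gives ψ = 0.592, H_out = 20.208 kJ/mol
  T = 349.0 K: K = (2.307, 1.215, 0.359), RR gives ψ = 0.378, H_out = 12.740 kJ/mol
  T = 345.4 K: K = (2.148, 1.141, 0.338), RR gives ψ = 0.251, H_out = 8.296 kJ/mol
  T = 343.6 K: K = (2.071, 1.105, 0.328), RR gives ψ = 0.181, H_out = 5.835 kJ/mol
Linear interpolation between T = 341.8 (H_out = 3.180) and T = 343.6 (H_out = 5.835) on hF = 5.834 gives T ≈ 343.6 K, at which ψ = 0.18.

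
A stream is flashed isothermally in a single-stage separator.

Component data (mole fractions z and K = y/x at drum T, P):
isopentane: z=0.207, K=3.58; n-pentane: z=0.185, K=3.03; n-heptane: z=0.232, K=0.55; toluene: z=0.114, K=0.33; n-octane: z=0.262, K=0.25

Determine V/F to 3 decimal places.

V/F = 0.359

Material balance + equilibrium reduce to Σ zᵢ(Kᵢ−1)/(1+V/F(Kᵢ−1)) = 0.
Feasibility: ΣzᵢKᵢ = 1.532, Σzᵢ/Kᵢ = 1.934 — both > 1, two phases present.
Iterate (Newton) starting at V/F = 0.5:
  V/F = 0.500: g = -0.1444, g' = -1.022 → V/F = 0.359
Converged at V/F = 0.359.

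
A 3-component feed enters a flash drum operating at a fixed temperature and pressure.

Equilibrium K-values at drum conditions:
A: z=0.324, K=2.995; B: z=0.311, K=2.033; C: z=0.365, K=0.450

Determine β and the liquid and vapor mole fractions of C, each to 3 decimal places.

β = 0.900, x_C = 0.723, y_C = 0.325

Rachford–Rice: g(β) = Σ zᵢ(Kᵢ−1)/(1+β(Kᵢ−1)) = 0.
g(0) = ΣzᵢKᵢ − 1 = 0.767 and g(1) = 1 − Σzᵢ/Kᵢ = -0.072, so a root lies in (0, 1).
Newton iteration, β⁰ = 0.62:
  β = 0.620: g = 0.1802, g' = -0.635 → β = 0.904
  β = 0.904: g = -0.0023, g' = -0.689 → β = 0.900
Converged at β = 0.900.
Compositions from xᵢ = zᵢ/(1+β(Kᵢ−1)), yᵢ = Kᵢxᵢ:
  A: x = 0.116, y = 0.347
  B: x = 0.161, y = 0.328
  C: x = 0.723, y = 0.325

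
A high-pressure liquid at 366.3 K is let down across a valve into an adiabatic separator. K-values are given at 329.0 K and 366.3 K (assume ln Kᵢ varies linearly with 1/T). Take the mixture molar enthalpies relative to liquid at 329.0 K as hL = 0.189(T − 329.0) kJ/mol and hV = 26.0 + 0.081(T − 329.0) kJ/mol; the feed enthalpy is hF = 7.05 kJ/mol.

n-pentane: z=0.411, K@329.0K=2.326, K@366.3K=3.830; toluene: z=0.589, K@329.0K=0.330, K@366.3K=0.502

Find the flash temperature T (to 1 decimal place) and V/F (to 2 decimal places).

T = 333.9 K, V/F = 0.24

Adiabatic flash: solve Rachford–Rice at each trial T, then check hF = ψ·hV(T) + (1−ψ)·hL(T).
  T = 329.0 K: K = (2.326, 0.330), RR gives ψ = 0.169, H_out = 4.400 kJ/mol
  T = 366.3 K: K = (3.830, 0.502), RR gives ψ = 0.617, H_out = 20.610 kJ/mol
  T = 347.6 K: K = (3.023, 0.411), RR gives ψ = 0.407, H_out = 13.282 kJ/mol
  T = 338.3 K: K = (2.661, 0.370), RR gives ψ = 0.297, H_out = 9.191 kJ/mol
  T = 333.6 K: K = (2.489, 0.349), RR gives ψ = 0.236, H_out = 6.886 kJ/mol
  T = 336.0 K: K = (2.576, 0.360), RR gives ψ = 0.268, H_out = 8.088 kJ/mol
Linear interpolation between T = 333.6 (H_out = 6.886) and T = 336.0 (H_out = 8.088) on hF = 7.05 gives T ≈ 333.9 K, at which ψ = 0.24.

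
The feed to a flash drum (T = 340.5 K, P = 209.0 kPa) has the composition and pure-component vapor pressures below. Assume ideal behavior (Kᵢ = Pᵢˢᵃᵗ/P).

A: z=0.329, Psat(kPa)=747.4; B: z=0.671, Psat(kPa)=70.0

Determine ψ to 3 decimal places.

Raoult's law: Kᵢ = Pᵢˢᵃᵗ/P = Pᵢˢᵃᵗ/209.0.
  K_A = 747.4/209.0 = 3.57608, K_B = 70.0/209.0 = 0.33493
Material balance + equilibrium reduce to Σ zᵢ(Kᵢ−1)/(1+ψ(Kᵢ−1)) = 0.
Feasibility: ΣzᵢKᵢ = 1.401, Σzᵢ/Kᵢ = 2.095 — both > 1, two phases present.
Newton–Raphson from ψ = 0.42:
  ψ = 0.420: g = -0.2121, g' = -1.075 → ψ = 0.223
  ψ = 0.223: g = 0.0147, g' = -1.291 → ψ = 0.234
Converged at ψ = 0.234.

ψ = 0.234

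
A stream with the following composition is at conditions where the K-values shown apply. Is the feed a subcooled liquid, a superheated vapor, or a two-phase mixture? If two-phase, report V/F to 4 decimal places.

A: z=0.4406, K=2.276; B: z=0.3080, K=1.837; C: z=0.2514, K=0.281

ΣzᵢKᵢ = 1.6392; Σzᵢ/Kᵢ = 1.2559.
Both exceed 1, so a two-phase solution exists.
Newton iteration, ψ⁰ = 0.5:
  ψ = 0.5000: g = 0.24275, g' = -0.6914 → ψ = 0.8511
  ψ = 0.8511: g = -0.04573, g' = -1.1015 → ψ = 0.8096
  ψ = 0.8096: g = -0.00232, g' = -0.9944 → ψ = 0.8072
Converged at ψ = 0.8072.

two-phase, V/F = 0.8072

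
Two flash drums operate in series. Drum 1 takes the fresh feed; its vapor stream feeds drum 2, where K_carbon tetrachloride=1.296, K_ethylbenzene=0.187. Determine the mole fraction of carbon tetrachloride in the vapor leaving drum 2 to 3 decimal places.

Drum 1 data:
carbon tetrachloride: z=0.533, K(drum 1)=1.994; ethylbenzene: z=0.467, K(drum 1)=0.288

y_carbon tetrachloride (drum 2) = 0.950

Drum 1:
Let ψ₁ = V/F and solve Σ zᵢ(Kᵢ−1)/(1+ψ₁(Kᵢ−1)) = 0.
g(0) = ΣzᵢKᵢ − 1 = 0.197 and g(1) = 1 − Σzᵢ/Kᵢ = -0.889, so a root lies in (0, 1).
Newton–Raphson from ψ₁ = 0.41:
  ψ₁ = 0.410: g = -0.0932, g' = -0.738 → ψ₁ = 0.284
  ψ₁ = 0.284: g = -0.0034, g' = -0.692 → ψ₁ = 0.279
Converged at ψ₁ = 0.279.
Drum-1 compositions:
  carbon tetrachloride: x = 0.417, y = 0.832
  ethylbenzene: x = 0.583, y = 0.168
Drum-2 feed = drum-1 vapor: z₂ = (0.8322, 0.1678).
Drum 2:
Rachford–Rice: g(ψ₂) = Σ zᵢ(Kᵢ−1)/(1+ψ₂(Kᵢ−1)) = 0.
g(0) = ΣzᵢKᵢ − 1 = 0.110 and g(1) = 1 − Σzᵢ/Kᵢ = -0.539, so a root lies in (0, 1).
Newton–Raphson from ψ₂ = 0.5:
  ψ₂ = 0.500: g = -0.0153, g' = -0.370 → ψ₂ = 0.459
  ψ₂ = 0.459: g = -0.0007, g' = -0.339 → ψ₂ = 0.457
Converged at ψ₂ = 0.457.
  carbon tetrachloride: x = 0.733, y = 0.950
  ethylbenzene: x = 0.267, y = 0.050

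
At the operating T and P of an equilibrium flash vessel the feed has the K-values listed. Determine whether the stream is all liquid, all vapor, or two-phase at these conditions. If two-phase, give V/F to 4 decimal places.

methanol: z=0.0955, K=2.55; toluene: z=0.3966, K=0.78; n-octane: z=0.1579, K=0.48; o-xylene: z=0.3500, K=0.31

all liquid

ΣzᵢKᵢ = 0.7372; Σzᵢ/Kᵢ = 2.0039.
Since ΣzᵢKᵢ < 1 the mixture is below its bubble point — single liquid phase.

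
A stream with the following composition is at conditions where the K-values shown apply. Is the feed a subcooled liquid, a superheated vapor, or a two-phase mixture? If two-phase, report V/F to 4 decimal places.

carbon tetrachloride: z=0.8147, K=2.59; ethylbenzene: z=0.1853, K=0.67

ΣzᵢKᵢ = 2.2342; Σzᵢ/Kᵢ = 0.5911.
Since Σzᵢ/Kᵢ < 1 the mixture is above its dew point — single vapor phase.

superheated vapor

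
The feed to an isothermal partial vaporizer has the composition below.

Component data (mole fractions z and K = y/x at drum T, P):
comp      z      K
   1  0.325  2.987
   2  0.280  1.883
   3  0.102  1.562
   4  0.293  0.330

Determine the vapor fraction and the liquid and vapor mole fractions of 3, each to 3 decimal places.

Newton–Raphson from ψ = 0.5:
  ψ = 0.500: g = 0.2450, g' = -0.745 → ψ = 0.829
  ψ = 0.829: g = -0.0156, g' = -0.936 → ψ = 0.812
Converged at ψ = 0.812.
Compositions from xᵢ = zᵢ/(1+ψ(Kᵢ−1)), yᵢ = Kᵢxᵢ:
  1: x = 0.124, y = 0.371
  2: x = 0.163, y = 0.307
  3: x = 0.070, y = 0.109
  4: x = 0.643, y = 0.212

ψ = 0.812, x_3 = 0.070, y_3 = 0.109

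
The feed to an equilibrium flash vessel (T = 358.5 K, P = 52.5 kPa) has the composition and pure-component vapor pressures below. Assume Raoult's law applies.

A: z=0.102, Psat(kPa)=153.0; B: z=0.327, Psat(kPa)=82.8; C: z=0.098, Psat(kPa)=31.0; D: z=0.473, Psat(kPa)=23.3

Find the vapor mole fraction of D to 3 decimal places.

Raoult's law: Kᵢ = Pᵢˢᵃᵗ/P = Pᵢˢᵃᵗ/52.5.
  K_A = 153.0/52.5 = 2.91429, K_B = 82.8/52.5 = 1.57714, K_C = 31.0/52.5 = 0.59048, K_D = 23.3/52.5 = 0.44381
Rachford–Rice: g(β) = Σ zᵢ(Kᵢ−1)/(1+β(Kᵢ−1)) = 0.
g(0) = ΣzᵢKᵢ − 1 = 0.081 and g(1) = 1 − Σzᵢ/Kᵢ = -0.474, so a root lies in (0, 1).
Iterate (Newton) starting at β = 0.5:
  β = 0.500: g = -0.1687, g' = -0.470 → β = 0.141
Converged at β = 0.141.
Compositions from xᵢ = zᵢ/(1+β(Kᵢ−1)), yᵢ = Kᵢxᵢ:
  A: x = 0.080, y = 0.234
  B: x = 0.302, y = 0.477
  C: x = 0.104, y = 0.061
  D: x = 0.513, y = 0.228

y_D = 0.228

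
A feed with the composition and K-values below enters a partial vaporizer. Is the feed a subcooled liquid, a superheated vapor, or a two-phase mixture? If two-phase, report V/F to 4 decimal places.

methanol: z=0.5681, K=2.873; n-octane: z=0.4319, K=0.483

ΣzᵢKᵢ = 1.8408; Σzᵢ/Kᵢ = 1.0919.
Both exceed 1, so a two-phase solution exists.
Rachford–Rice: g(ψ) = Σ zᵢ(Kᵢ−1)/(1+ψ(Kᵢ−1)) = 0.
Binary case is linear: z₁(K₁−1)(1+ψ(K₂−1)) + z₂(K₂−1)(1+ψ(K₁−1)) = 0
⇒ ψ = [z₁(K₁−1)+z₂(K₂−1)] / [−(K₁−1)(K₂−1)] = 0.84076/0.96834 = 0.8682

two-phase, V/F = 0.8682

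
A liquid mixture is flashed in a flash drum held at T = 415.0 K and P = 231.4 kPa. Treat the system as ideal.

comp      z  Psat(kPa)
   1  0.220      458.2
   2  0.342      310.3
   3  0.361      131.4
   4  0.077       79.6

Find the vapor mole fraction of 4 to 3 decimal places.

y_4 = 0.036

Raoult's law: Kᵢ = Pᵢˢᵃᵗ/P = Pᵢˢᵃᵗ/231.4.
  K_1 = 458.2/231.4 = 1.98012, K_2 = 310.3/231.4 = 1.34097, K_3 = 131.4/231.4 = 0.56785, K_4 = 79.6/231.4 = 0.34399
Newton iteration, β⁰ = 0.39:
  β = 0.390: g = 0.0034, g' = -0.299 → β = 0.401
Converged at β = 0.401.
Compositions from xᵢ = zᵢ/(1+β(Kᵢ−1)), yᵢ = Kᵢxᵢ:
  1: x = 0.158, y = 0.313
  2: x = 0.301, y = 0.403
  3: x = 0.437, y = 0.248
  4: x = 0.105, y = 0.036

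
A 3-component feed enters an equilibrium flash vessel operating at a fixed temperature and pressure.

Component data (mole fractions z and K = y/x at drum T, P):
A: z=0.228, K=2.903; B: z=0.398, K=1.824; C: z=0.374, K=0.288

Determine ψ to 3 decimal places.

Rachford–Rice: g(ψ) = Σ zᵢ(Kᵢ−1)/(1+ψ(Kᵢ−1)) = 0.
Check two-phase: ΣzᵢKᵢ = 1.496 > 1 and Σzᵢ/Kᵢ = 1.595 > 1, so g(0) = 0.496 > 0 and g(1) = -0.595 < 0.
Iterate (Newton) starting at ψ = 0.6:
  ψ = 0.600: g = -0.0429, g' = -0.879 → ψ = 0.551
  ψ = 0.551: g = -0.0010, g' = -0.838 → ψ = 0.550
Converged at ψ = 0.550.

ψ = 0.550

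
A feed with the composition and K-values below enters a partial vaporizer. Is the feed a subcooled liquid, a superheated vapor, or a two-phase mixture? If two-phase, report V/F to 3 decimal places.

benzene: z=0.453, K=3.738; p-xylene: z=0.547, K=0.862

superheated vapor

ΣzᵢKᵢ = 2.165; Σzᵢ/Kᵢ = 0.756.
Since Σzᵢ/Kᵢ < 1 the mixture is above its dew point — single vapor phase.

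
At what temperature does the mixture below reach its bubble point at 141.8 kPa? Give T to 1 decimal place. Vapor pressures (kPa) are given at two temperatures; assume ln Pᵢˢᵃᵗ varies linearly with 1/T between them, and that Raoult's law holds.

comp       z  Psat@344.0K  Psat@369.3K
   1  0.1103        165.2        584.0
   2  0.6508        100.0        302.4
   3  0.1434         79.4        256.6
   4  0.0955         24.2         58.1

Bubble-point temperature: ΣzᵢPᵢˢᵃᵗ(T) = P. Interpolate ln Pᵢˢᵃᵗ = aᵢ + bᵢ/T.
  T = 344.0 K: ΣzᵢPᵢˢᵃᵗ = 97.00 kPa
  T = 369.3 K: ΣzᵢPᵢˢᵃᵗ = 303.56 kPa
  T = 356.6 K: ΣzᵢPᵢˢᵃᵗ = 174.59 kPa
  T = 350.3 K: ΣzᵢPᵢˢᵃᵗ = 130.80 kPa
  T = 353.5 K: ΣzᵢPᵢˢᵃᵗ = 151.65 kPa
  T = 351.9 K: ΣzᵢPᵢˢᵃᵗ = 140.89 kPa
Interpolating between 351.9 K and 353.5 K gives T ≈ 352.0 K.

T = 352.0 K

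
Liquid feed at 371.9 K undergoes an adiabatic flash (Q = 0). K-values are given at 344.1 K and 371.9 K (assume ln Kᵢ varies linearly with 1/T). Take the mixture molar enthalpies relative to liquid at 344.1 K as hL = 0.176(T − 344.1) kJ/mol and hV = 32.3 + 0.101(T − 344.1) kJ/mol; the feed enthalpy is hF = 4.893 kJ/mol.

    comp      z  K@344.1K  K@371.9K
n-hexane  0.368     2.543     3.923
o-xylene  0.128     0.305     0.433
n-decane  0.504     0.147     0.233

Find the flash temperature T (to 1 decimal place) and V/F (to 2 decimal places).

T = 350.8 K, V/F = 0.12

Adiabatic flash: solve Rachford–Rice at each trial T, then check hF = ψ·hV(T) + (1−ψ)·hL(T).
  T = 344.1 K: K = (2.543, 0.305, 0.147), RR gives ψ = 0.039, H_out = 1.245 kJ/mol
  T = 371.9 K: K = (3.923, 0.433, 0.233), RR gives ψ = 0.289, H_out = 13.617 kJ/mol
  T = 358.0 K: K = (3.185, 0.366, 0.187), RR gives ψ = 0.184, H_out = 8.190 kJ/mol
  T = 351.1 K: K = (2.855, 0.335, 0.166), RR gives ψ = 0.119, H_out = 5.017 kJ/mol
  T = 347.6 K: K = (2.696, 0.320, 0.156), RR gives ψ = 0.081, H_out = 3.216 kJ/mol
  T = 349.4 K: K = (2.777, 0.327, 0.161), RR gives ψ = 0.101, H_out = 4.161 kJ/mol
  T = 350.2 K: K = (2.813, 0.331, 0.164), RR gives ψ = 0.110, H_out = 4.568 kJ/mol
  T = 350.6 K: K = (2.832, 0.333, 0.165), RR gives ψ = 0.114, H_out = 4.769 kJ/mol
  T = 350.9 K: K = (2.845, 0.334, 0.166), RR gives ψ = 0.117, H_out = 4.918 kJ/mol
Linear interpolation between T = 350.6 (H_out = 4.769) and T = 350.9 (H_out = 4.918) on hF = 4.893 gives T ≈ 350.8 K, at which ψ = 0.12.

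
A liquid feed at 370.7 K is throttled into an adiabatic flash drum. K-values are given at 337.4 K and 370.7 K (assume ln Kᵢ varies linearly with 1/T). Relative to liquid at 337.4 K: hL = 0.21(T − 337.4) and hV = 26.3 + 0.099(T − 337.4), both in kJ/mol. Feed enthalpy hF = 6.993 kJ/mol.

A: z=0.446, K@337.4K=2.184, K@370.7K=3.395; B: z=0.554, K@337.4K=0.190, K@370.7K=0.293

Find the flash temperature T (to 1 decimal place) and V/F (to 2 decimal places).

T = 346.8 K, V/F = 0.20

Adiabatic flash: solve Rachford–Rice at each trial T, then check hF = ψ·hV(T) + (1−ψ)·hL(T).
  T = 337.4 K: K = (2.184, 0.190), RR gives ψ = 0.083, H_out = 2.175 kJ/mol
  T = 370.7 K: K = (3.395, 0.293), RR gives ψ = 0.400, H_out = 16.024 kJ/mol
  T = 354.0 K: K = (2.750, 0.238), RR gives ψ = 0.269, H_out = 10.060 kJ/mol
  T = 345.7 K: K = (2.457, 0.213), RR gives ψ = 0.187, H_out = 6.483 kJ/mol
  T = 349.9 K: K = (2.603, 0.226), RR gives ψ = 0.230, H_out = 8.364 kJ/mol
  T = 347.8 K: K = (2.529, 0.219), RR gives ψ = 0.209, H_out = 7.444 kJ/mol
Linear interpolation between T = 345.7 (H_out = 6.483) and T = 347.8 (H_out = 7.444) on hF = 6.993 gives T ≈ 346.8 K, at which ψ = 0.20.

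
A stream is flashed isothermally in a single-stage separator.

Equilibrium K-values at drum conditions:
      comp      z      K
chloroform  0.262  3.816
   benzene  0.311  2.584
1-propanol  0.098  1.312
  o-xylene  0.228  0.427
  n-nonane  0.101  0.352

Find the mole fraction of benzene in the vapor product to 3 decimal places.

y_benzene = 0.329

Rachford–Rice: g(V/F) = Σ zᵢ(Kᵢ−1)/(1+V/F(Kᵢ−1)) = 0.
g(0) = ΣzᵢKᵢ − 1 = 1.065 and g(1) = 1 − Σzᵢ/Kᵢ = -0.085, so a root lies in (0, 1).
Iterate (Newton) starting at V/F = 0.64:
  V/F = 0.640: g = 0.2153, g' = -0.774 → V/F = 0.918
  V/F = 0.918: g = -0.0070, g' = -0.889 → V/F = 0.910
Converged at V/F = 0.910.
Compositions from xᵢ = zᵢ/(1+V/F(Kᵢ−1)), yᵢ = Kᵢxᵢ:
  chloroform: x = 0.074, y = 0.281
  benzene: x = 0.127, y = 0.329
  1-propanol: x = 0.076, y = 0.100
  o-xylene: x = 0.477, y = 0.203
  n-nonane: x = 0.246, y = 0.087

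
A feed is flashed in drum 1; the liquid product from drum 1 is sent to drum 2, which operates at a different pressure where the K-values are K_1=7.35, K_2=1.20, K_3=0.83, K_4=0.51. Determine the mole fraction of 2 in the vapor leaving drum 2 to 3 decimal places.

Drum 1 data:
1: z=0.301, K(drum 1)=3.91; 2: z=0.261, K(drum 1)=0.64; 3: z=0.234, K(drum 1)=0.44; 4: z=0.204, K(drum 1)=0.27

y_2 (drum 2) = 0.312

Drum 1:
Rachford–Rice: g(ψ₁) = Σ zᵢ(Kᵢ−1)/(1+ψ₁(Kᵢ−1)) = 0.
Feasibility: ΣzᵢKᵢ = 1.502, Σzᵢ/Kᵢ = 1.772 — both > 1, two phases present.
Iterate (Newton) starting at ψ₁ = 0.5:
  ψ₁ = 0.500: g = -0.1743, g' = -0.884 → ψ₁ = 0.303
  ψ₁ = 0.303: g = 0.0111, g' = -1.048 → ψ₁ = 0.313
  ψ₁ = 0.313: g = 0.0001, g' = -1.031 → ψ₁ = 0.314
Converged at ψ₁ = 0.314.
Drum-1 compositions:
  1: x = 0.157, y = 0.615
  2: x = 0.294, y = 0.188
  3: x = 0.284, y = 0.125
  4: x = 0.265, y = 0.071
Drum-2 feed = drum-1 liquid: z₂ = (0.1574, 0.2942, 0.2838, 0.2646).
Drum 2:
Rachford–Rice: g(ψ₂) = Σ zᵢ(Kᵢ−1)/(1+ψ₂(Kᵢ−1)) = 0.
Check two-phase: ΣzᵢKᵢ = 1.880 > 1 and Σzᵢ/Kᵢ = 1.127 > 1, so g(0) = 0.880 > 0 and g(1) = -0.127 < 0.
Newton iteration, ψ₂⁰ = 0.5:
  ψ₂ = 0.500: g = 0.0684, g' = -0.495 → ψ₂ = 0.638
  ψ₂ = 0.638: g = 0.0072, g' = -0.403 → ψ₂ = 0.656
Converged at ψ₂ = 0.656.
  1: x = 0.030, y = 0.224
  2: x = 0.260, y = 0.312
  3: x = 0.319, y = 0.265
  4: x = 0.390, y = 0.199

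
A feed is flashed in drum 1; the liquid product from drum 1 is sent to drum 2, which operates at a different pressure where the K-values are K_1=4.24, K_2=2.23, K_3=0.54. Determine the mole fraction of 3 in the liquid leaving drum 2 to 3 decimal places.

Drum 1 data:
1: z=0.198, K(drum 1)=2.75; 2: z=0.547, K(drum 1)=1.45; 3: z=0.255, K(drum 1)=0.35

Drum 1:
Material balance + equilibrium reduce to Σ zᵢ(Kᵢ−1)/(1+ψ₁(Kᵢ−1)) = 0.
g(0) = ΣzᵢKᵢ − 1 = 0.427 and g(1) = 1 − Σzᵢ/Kᵢ = -0.178, so a root lies in (0, 1).
Newton iteration, ψ₁⁰ = 0.5:
  ψ₁ = 0.500: g = 0.1402, g' = -0.483 → ψ₁ = 0.790
  ψ₁ = 0.790: g = -0.0139, g' = -0.623 → ψ₁ = 0.768
Converged at ψ₁ = 0.768.
Drum-1 compositions:
  1: x = 0.084, y = 0.232
  2: x = 0.407, y = 0.590
  3: x = 0.509, y = 0.178
Drum-2 feed = drum-1 liquid: z₂ = (0.0845, 0.4066, 0.5089).
Drum 2:
Newton iteration, ψ₂⁰ = 0.62:
  ψ₂ = 0.620: g = 0.0472, g' = -0.507 → ψ₂ = 0.713
  ψ₂ = 0.713: g = 0.0007, g' = -0.494 → ψ₂ = 0.715
Converged at ψ₂ = 0.715.
  1: x = 0.025, y = 0.108
  2: x = 0.216, y = 0.483
  3: x = 0.758, y = 0.409

x_3 (drum 2) = 0.758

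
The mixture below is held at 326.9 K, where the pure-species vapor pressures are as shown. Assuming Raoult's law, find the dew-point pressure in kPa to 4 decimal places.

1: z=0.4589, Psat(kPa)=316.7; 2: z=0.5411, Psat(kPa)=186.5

Pdew = 229.8668 kPa

At the dew point ψ → 1, so Σzᵢ/Kᵢ = 1 with Kᵢ = Pᵢˢᵃᵗ/P ⇒ 1/P = Σzᵢ/Pᵢˢᵃᵗ.
1/P = 0.4589/316.7 + 0.5411/186.5 = 0.0043503 ⇒ P = 229.8668 kPa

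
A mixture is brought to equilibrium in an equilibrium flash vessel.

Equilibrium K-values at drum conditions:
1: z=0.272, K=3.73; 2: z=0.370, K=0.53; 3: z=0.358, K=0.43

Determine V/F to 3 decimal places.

Material balance + equilibrium reduce to Σ zᵢ(Kᵢ−1)/(1+V/F(Kᵢ−1)) = 0.
g(0) = ΣzᵢKᵢ − 1 = 0.365 and g(1) = 1 − Σzᵢ/Kᵢ = -0.604, so a root lies in (0, 1).
Iterate (Newton) starting at V/F = 0.64:
  V/F = 0.640: g = -0.2997, g' = -0.724 → V/F = 0.226
  V/F = 0.226: g = 0.0303, g' = -1.031 → V/F = 0.256
Converged at V/F = 0.256.

V/F = 0.256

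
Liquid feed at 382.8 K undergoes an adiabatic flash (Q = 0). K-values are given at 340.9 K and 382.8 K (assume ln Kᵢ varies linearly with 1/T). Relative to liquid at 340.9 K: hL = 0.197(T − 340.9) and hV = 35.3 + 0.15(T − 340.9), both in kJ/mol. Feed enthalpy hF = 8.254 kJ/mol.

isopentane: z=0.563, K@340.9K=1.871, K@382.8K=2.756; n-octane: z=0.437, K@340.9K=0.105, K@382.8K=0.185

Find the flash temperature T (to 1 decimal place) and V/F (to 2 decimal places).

T = 347.4 K, V/F = 0.20

Adiabatic flash: solve Rachford–Rice at each trial T, then check hF = ψ·hV(T) + (1−ψ)·hL(T).
  T = 340.9 K: K = (1.871, 0.105), RR gives ψ = 0.127, H_out = 4.495 kJ/mol
  T = 382.8 K: K = (2.756, 0.185), RR gives ψ = 0.442, H_out = 22.984 kJ/mol
  T = 361.9 K: K = (2.297, 0.142), RR gives ψ = 0.319, H_out = 15.089 kJ/mol
  T = 351.4 K: K = (2.080, 0.123), RR gives ψ = 0.237, H_out = 10.313 kJ/mol
  T = 346.1 K: K = (1.973, 0.113), RR gives ψ = 0.186, H_out = 7.546 kJ/mol
  T = 348.8 K: K = (2.027, 0.118), RR gives ψ = 0.213, H_out = 8.993 kJ/mol
  T = 347.5 K: K = (2.001, 0.116), RR gives ψ = 0.200, H_out = 8.306 kJ/mol
Linear interpolation between T = 346.1 (H_out = 7.546) and T = 347.5 (H_out = 8.306) on hF = 8.254 gives T ≈ 347.4 K, at which ψ = 0.20.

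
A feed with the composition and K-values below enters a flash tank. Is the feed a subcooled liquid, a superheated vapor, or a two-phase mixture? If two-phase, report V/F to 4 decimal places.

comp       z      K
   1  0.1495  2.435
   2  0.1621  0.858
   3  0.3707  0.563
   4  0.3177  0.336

ΣzᵢKᵢ = 0.8186; Σzᵢ/Kᵢ = 1.8543.
Since ΣzᵢKᵢ < 1 the mixture is below its bubble point — single liquid phase.

subcooled liquid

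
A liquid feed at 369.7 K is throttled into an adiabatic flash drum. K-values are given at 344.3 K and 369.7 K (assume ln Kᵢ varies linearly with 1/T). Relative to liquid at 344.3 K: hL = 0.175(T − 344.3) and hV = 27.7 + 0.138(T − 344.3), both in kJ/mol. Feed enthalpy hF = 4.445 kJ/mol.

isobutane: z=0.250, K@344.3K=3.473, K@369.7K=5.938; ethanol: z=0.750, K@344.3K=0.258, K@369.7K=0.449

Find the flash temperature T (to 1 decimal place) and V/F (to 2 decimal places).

T = 351.5 K, V/F = 0.12

Adiabatic flash: solve Rachford–Rice at each trial T, then check hF = ψ·hV(T) + (1−ψ)·hL(T).
  T = 344.3 K: K = (3.473, 0.258), RR gives ψ = 0.034, H_out = 0.932 kJ/mol
  T = 369.7 K: K = (5.938, 0.449), RR gives ψ = 0.302, H_out = 12.522 kJ/mol
  T = 357.0 K: K = (4.585, 0.344), RR gives ψ = 0.172, H_out = 6.898 kJ/mol
  T = 350.6 K: K = (3.996, 0.298), RR gives ψ = 0.106, H_out = 4.012 kJ/mol
  T = 353.8 K: K = (4.283, 0.320), RR gives ψ = 0.139, H_out = 5.475 kJ/mol
  T = 352.2 K: K = (4.138, 0.309), RR gives ψ = 0.123, H_out = 4.749 kJ/mol
Linear interpolation between T = 350.6 (H_out = 4.012) and T = 352.2 (H_out = 4.749) on hF = 4.445 gives T ≈ 351.5 K, at which ψ = 0.12.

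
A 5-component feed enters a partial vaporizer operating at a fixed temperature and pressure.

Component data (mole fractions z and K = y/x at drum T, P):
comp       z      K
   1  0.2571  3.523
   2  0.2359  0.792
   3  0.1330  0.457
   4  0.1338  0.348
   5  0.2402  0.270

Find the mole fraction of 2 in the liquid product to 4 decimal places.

x_2 = 0.2458

Material balance + equilibrium reduce to Σ zᵢ(Kᵢ−1)/(1+ψ(Kᵢ−1)) = 0.
Feasibility: ΣzᵢKᵢ = 1.2648, Σzᵢ/Kᵢ = 1.9360 — both > 1, two phases present.
Newton iteration, ψ⁰ = 0.5:
  ψ = 0.5000: g = -0.27264, g' = -0.8493 → ψ = 0.1790
  ψ = 0.1790: g = 0.01546, g' = -1.0781 → ψ = 0.1933
  ψ = 0.1933: g = 0.00022, g' = -1.0474 → ψ = 0.1935
Converged at ψ = 0.1935.
Compositions from xᵢ = zᵢ/(1+ψ(Kᵢ−1)), yᵢ = Kᵢxᵢ:
  1: x = 0.1728, y = 0.6086
  2: x = 0.2458, y = 0.1947
  3: x = 0.1486, y = 0.0679
  4: x = 0.1531, y = 0.0533
  5: x = 0.2797, y = 0.0755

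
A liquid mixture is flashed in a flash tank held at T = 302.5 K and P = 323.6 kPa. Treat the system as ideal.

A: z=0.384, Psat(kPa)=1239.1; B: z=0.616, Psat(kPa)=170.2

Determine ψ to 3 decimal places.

ψ = 0.592

Raoult's law: Kᵢ = Pᵢˢᵃᵗ/P = Pᵢˢᵃᵗ/323.6.
  K_A = 1239.1/323.6 = 3.82911, K_B = 170.2/323.6 = 0.52596
Let ψ = V/F and solve Σ zᵢ(Kᵢ−1)/(1+ψ(Kᵢ−1)) = 0.
Check two-phase: ΣzᵢKᵢ = 1.794 > 1 and Σzᵢ/Kᵢ = 1.271 > 1, so g(0) = 0.794 > 0 and g(1) = -0.271 < 0.
Newton iteration, ψ⁰ = 0.32:
  ψ = 0.320: g = 0.2260, g' = -1.039 → ψ = 0.537
  ψ = 0.537: g = 0.0392, g' = -0.733 → ψ = 0.591
  ψ = 0.591: g = 0.0010, g' = -0.698 → ψ = 0.592
Converged at ψ = 0.592.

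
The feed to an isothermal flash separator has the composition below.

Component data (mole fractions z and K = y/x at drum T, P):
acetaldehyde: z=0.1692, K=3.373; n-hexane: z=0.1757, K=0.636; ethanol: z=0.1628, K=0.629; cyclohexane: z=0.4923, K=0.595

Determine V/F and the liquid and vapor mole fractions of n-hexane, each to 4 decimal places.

V/F = 0.0841, x_n-hexane = 0.1812, y_n-hexane = 0.1153

Rachford–Rice: g(V/F) = Σ zᵢ(Kᵢ−1)/(1+V/F(Kᵢ−1)) = 0.
Feasibility: ΣzᵢKᵢ = 1.0778, Σzᵢ/Kᵢ = 1.4126 — both > 1, two phases present.
Newton iteration, V/F⁰ = 0.5:
  V/F = 0.5000: g = -0.21871, g' = -0.3948 → V/F = 0.0000
  V/F = 0.0000: g = 0.07778, g' = -1.0792 → V/F = 0.0721
  V/F = 0.0721: g = 0.00976, g' = -0.8287 → V/F = 0.0838
  V/F = 0.0838: g = 0.00018, g' = -0.7980 → V/F = 0.0841
Converged at V/F = 0.0841.
Compositions from xᵢ = zᵢ/(1+V/F(Kᵢ−1)), yᵢ = Kᵢxᵢ:
  acetaldehyde: x = 0.1411, y = 0.4758
  n-hexane: x = 0.1812, y = 0.1153
  ethanol: x = 0.1680, y = 0.1057
  cyclohexane: x = 0.5097, y = 0.3032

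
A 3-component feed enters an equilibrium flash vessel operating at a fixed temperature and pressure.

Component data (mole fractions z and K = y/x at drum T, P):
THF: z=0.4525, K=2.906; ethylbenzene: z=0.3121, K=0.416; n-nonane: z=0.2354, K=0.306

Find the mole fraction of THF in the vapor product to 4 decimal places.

Material balance + equilibrium reduce to Σ zᵢ(Kᵢ−1)/(1+V/F(Kᵢ−1)) = 0.
Feasibility: ΣzᵢKᵢ = 1.5168, Σzᵢ/Kᵢ = 1.6752 — both > 1, two phases present.
Newton–Raphson from V/F = 0.5:
  V/F = 0.5000: g = -0.06601, g' = -0.9092 → V/F = 0.4274
  V/F = 0.4274: g = 0.00013, g' = -0.9174 → V/F = 0.4275
Converged at V/F = 0.4275.
Compositions from xᵢ = zᵢ/(1+V/F(Kᵢ−1)), yᵢ = Kᵢxᵢ:
  THF: x = 0.2493, y = 0.7245
  ethylbenzene: x = 0.4160, y = 0.1730
  n-nonane: x = 0.3347, y = 0.1024

y_THF = 0.7245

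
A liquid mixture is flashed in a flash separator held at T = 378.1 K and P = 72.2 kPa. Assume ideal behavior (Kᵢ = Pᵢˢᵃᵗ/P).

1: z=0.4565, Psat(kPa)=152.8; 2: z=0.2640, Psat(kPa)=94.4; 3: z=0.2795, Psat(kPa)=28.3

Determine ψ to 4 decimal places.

ψ = 0.8060

Raoult's law: Kᵢ = Pᵢˢᵃᵗ/P = Pᵢˢᵃᵗ/72.2.
  K_1 = 152.8/72.2 = 2.116343, K_2 = 94.4/72.2 = 1.307479, K_3 = 28.3/72.2 = 0.391967
Let ψ = V/F and solve Σ zᵢ(Kᵢ−1)/(1+ψ(Kᵢ−1)) = 0.
Check two-phase: ΣzᵢKᵢ = 1.4208 > 1 and Σzᵢ/Kᵢ = 1.1307 > 1, so g(0) = 0.4208 > 0 and g(1) = -0.1307 < 0.
Newton iteration, ψ⁰ = 0.5:
  ψ = 0.5000: g = 0.15323, g' = -0.4664 → ψ = 0.8286
  ψ = 0.8286: g = -0.01305, g' = -0.5890 → ψ = 0.8064
  ψ = 0.8064: g = -0.00020, g' = -0.5714 → ψ = 0.8060
Converged at ψ = 0.8060.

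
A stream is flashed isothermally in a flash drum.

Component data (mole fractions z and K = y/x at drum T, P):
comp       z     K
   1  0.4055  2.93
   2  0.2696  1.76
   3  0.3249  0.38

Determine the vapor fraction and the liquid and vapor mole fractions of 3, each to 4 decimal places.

ψ = 0.8440, x_3 = 0.6815, y_3 = 0.2590

Let ψ = V/F and solve Σ zᵢ(Kᵢ−1)/(1+ψ(Kᵢ−1)) = 0.
g(0) = ΣzᵢKᵢ − 1 = 0.7861 and g(1) = 1 − Σzᵢ/Kᵢ = -0.1466, so a root lies in (0, 1).
Newton–Raphson from ψ = 0.5:
  ψ = 0.5000: g = 0.25481, g' = -0.7353 → ψ = 0.8466
  ψ = 0.8466: g = -0.00214, g' = -0.8286 → ψ = 0.8440
Converged at ψ = 0.8440.
Compositions from xᵢ = zᵢ/(1+ψ(Kᵢ−1)), yᵢ = Kᵢxᵢ:
  1: x = 0.1542, y = 0.4520
  2: x = 0.1642, y = 0.2891
  3: x = 0.6815, y = 0.2590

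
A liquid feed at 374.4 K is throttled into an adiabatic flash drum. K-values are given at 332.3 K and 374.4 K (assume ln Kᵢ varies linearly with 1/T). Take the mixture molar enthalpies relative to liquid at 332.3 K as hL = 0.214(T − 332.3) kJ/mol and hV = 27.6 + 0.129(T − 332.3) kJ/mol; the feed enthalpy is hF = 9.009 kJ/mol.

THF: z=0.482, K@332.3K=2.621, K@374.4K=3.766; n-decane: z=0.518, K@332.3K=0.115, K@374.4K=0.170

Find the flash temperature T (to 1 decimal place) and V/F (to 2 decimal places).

Adiabatic flash: solve Rachford–Rice at each trial T, then check hF = ψ·hV(T) + (1−ψ)·hL(T).
  T = 332.3 K: K = (2.621, 0.115), RR gives ψ = 0.225, H_out = 6.212 kJ/mol
  T = 374.4 K: K = (3.766, 0.170), RR gives ψ = 0.393, H_out = 18.461 kJ/mol
  T = 353.4 K: K = (3.177, 0.142), RR gives ψ = 0.324, H_out = 12.865 kJ/mol
  T = 342.9 K: K = (2.896, 0.128), RR gives ψ = 0.280, H_out = 9.731 kJ/mol
  T = 337.6 K: K = (2.757, 0.121), RR gives ψ = 0.254, H_out = 8.025 kJ/mol
  T = 340.2 K: K = (2.825, 0.125), RR gives ψ = 0.267, H_out = 8.874 kJ/mol
  T = 341.5 K: K = (2.859, 0.126), RR gives ψ = 0.273, H_out = 9.290 kJ/mol
Linear interpolation between T = 340.2 (H_out = 8.874) and T = 341.5 (H_out = 9.290) on hF = 9.009 gives T ≈ 340.6 K, at which ψ = 0.27.

T = 340.6 K, V/F = 0.27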